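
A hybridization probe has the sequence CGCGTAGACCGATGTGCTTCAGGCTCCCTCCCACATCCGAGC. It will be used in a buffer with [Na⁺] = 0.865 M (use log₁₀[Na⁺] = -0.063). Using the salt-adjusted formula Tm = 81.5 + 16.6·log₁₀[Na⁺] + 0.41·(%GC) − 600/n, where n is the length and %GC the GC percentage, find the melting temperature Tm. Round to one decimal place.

Length n = 42. Base counts: G=10, T=8, A=7, C=17
G+C = 27, so %GC = 27/42 × 100 = 64.286%
Salt term: 16.6 × (-0.063) = -1.046
GC term: 0.41 × 64.286 = 26.357; length term: −600/42 = −14.286
Tm = 81.5 + (-1.046) + 26.357 − 14.286 = 92.525 → 92.5°C

92.5°C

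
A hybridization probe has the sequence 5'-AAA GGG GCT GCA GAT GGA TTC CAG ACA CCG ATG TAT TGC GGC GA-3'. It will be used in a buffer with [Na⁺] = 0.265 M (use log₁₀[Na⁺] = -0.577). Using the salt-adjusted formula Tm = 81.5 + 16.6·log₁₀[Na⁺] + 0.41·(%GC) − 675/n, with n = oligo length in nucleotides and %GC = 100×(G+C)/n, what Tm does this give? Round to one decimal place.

78.9°C

Length n = 44. Counting bases: G=15, A=12, C=9, T=8
G+C = 24, so %GC = 24/44 × 100 = 54.545%
Salt term: 16.6 × (-0.577) = -9.578
GC term: 0.41 × 54.545 = 22.363; length term: −675/44 = −15.341
Tm = 81.5 + (-9.578) + 22.363 − 15.341 = 78.944 → 78.9°C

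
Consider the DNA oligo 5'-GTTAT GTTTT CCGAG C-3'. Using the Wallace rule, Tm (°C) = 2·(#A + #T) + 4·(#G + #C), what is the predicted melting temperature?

46°C

Scanning the sequence gives T=7, G=4, C=3, A=2.
AT pairs contribute 9, GC pairs contribute 7.
Tm = 2(9) + 4(7) = 18 + 28 = 46°C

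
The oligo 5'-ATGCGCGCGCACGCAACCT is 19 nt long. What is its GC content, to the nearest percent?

68%

Scanning the sequence gives C=8, G=5, A=4, T=2.
G+C = 5 + 8 = 13 out of 19 bases
%GC = 13/19 × 100 = 68.42% ≈ 68%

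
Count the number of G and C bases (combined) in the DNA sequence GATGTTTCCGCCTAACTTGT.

Scanning the sequence gives C=5, G=4, T=8, A=3.
G+C = 4 + 5 = 9

9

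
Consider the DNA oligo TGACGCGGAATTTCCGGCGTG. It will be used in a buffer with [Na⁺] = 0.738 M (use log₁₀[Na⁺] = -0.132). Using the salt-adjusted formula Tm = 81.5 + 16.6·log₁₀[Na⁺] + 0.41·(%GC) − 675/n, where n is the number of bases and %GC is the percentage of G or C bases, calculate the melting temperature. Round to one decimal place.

72.5°C

Length n = 21. Base counts: C=5, T=5, A=3, G=8
G+C = 13, so %GC = 13/21 × 100 = 61.905%
Salt term: 16.6 × (-0.132) = -2.191
GC term: 0.41 × 61.905 = 25.381; length term: −675/21 = −32.143
Tm = 81.5 + (-2.191) + 25.381 − 32.143 = 72.547 → 72.5°C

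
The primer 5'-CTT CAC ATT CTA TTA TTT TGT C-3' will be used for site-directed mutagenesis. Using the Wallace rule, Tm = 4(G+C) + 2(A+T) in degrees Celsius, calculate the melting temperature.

56°C

Counting bases: A=4, T=12, C=5, G=1
AT pairs contribute 16, GC pairs contribute 6.
Tm = 4·6 + 2·16 = 24 + 32 = 56°C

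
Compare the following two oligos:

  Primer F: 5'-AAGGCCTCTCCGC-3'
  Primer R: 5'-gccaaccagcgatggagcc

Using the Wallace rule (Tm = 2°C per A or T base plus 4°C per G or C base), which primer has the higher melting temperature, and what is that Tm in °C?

Primer F: A+T=4, G+C=9 → Tm = 2(4)+4(9) = 44°C
Primer R: A+T=6, G+C=13 → Tm = 2(6)+4(13) = 64°C
44°C vs 64°C → primer R is higher.

Primer R, 64°C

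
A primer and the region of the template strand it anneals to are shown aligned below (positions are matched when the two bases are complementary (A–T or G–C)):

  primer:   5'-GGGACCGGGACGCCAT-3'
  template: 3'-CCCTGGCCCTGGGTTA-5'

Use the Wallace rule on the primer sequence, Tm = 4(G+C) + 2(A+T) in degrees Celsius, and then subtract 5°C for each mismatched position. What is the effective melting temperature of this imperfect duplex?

Primer base counts: A=3, T=1, G=7, C=5 → A+T=4, G+C=12
Perfect-match Tm = 2(4) + 4(12) = 8 + 48 = 56°C
Mismatches (positions where the bases are not complementary): 2 (at positions 12, 14)
Effective Tm = 56 − 2×5 = 56 − 10 = 46°C

46°C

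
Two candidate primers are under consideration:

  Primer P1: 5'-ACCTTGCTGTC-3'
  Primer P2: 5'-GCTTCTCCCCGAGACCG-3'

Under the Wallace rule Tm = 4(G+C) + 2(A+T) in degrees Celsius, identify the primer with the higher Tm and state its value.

Primer P2, 58°C

Primer P1: A+T=5, G+C=6 → Tm = 2(5)+4(6) = 34°C
Primer P2: A+T=5, G+C=12 → Tm = 2(5)+4(12) = 58°C
34°C vs 58°C → primer P2 is higher.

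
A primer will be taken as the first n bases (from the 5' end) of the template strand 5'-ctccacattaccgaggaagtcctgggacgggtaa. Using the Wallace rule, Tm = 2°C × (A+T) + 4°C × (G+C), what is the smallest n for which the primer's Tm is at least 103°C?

First 32 bases: CTCCACATTACCGAGGAAGTCCTGGGACGGGT → Tm = 102°C (< 103°C)
First 33 bases: CTCCACATTACCGAGGAAGTCCTGGGACGGGTA → Tm = 104°C (≥ 103°C)
Each additional base adds 2°C (A/T) or 4°C (G/C), so Tm is non-decreasing in n; n = 33 is the first length to reach 103°C.

n = 33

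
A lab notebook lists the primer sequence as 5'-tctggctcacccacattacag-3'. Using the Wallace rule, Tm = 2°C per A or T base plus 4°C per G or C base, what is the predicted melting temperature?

64°C

Counting bases: G=3, A=5, C=8, T=5
AT pairs contribute 10, GC pairs contribute 11.
Tm = 4·11 + 2·10 = 44 + 20 = 64°C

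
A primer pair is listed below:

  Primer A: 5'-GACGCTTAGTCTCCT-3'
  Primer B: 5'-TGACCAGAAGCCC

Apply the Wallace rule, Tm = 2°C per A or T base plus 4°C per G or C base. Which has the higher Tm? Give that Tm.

Primer A, 46°C

Primer A: A+T=7, G+C=8 → Tm = 2(7)+4(8) = 46°C
Primer B: A+T=5, G+C=8 → Tm = 2(5)+4(8) = 42°C
46°C vs 42°C → primer A is higher.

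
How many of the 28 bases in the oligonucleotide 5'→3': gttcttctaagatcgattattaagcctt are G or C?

Scanning the sequence gives T=12, G=4, C=5, A=7.
Total G or C: 4 + 5 = 9

9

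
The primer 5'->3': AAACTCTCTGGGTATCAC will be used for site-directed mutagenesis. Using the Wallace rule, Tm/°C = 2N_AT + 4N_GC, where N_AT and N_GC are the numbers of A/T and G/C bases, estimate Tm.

52°C

Counting bases: T=5, A=5, G=3, C=5
A+T = 10, G+C = 8
Tm = 4·8 + 2·10 = 32 + 20 = 52°C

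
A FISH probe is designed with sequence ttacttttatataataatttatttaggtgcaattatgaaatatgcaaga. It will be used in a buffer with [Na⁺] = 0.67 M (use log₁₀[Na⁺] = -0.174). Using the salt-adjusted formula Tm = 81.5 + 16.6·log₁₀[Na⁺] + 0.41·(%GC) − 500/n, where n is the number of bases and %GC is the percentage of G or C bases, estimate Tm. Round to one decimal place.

Length n = 49. Scanning the sequence gives T=21, A=19, C=3, G=6.
G+C = 9, so %GC = 9/49 × 100 = 18.367%
Salt term: 16.6 × (-0.174) = -2.888
GC term: 0.41 × 18.367 = 7.53; length term: −500/49 = −10.204
Tm = 81.5 + (-2.888) + 7.53 − 10.204 = 75.938 → 75.9°C

75.9°C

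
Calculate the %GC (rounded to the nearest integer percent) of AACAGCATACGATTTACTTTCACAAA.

31%

A=11, T=7, C=6, G=2
G+C = 2 + 6 = 8 out of 26 bases
%GC = 8/26 × 100 = 30.77% ≈ 31%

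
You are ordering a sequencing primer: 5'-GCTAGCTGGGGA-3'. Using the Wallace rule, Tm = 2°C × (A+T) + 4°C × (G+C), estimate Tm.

T=2, G=6, C=2, A=2
So N_AT = 4 and N_GC = 8.
Tm = 2(4) + 4(8) = 8 + 32 = 40°C

40°C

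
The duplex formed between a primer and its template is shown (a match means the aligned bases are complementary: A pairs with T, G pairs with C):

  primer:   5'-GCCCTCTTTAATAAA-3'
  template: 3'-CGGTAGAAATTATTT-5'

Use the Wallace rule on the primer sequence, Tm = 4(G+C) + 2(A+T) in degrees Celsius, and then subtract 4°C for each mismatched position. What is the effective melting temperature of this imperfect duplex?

Primer base counts: A=5, T=5, G=1, C=4 → A+T=10, G+C=5
Perfect-match Tm = 2(10) + 4(5) = 20 + 20 = 40°C
Mismatches (positions where the bases are not complementary): 1 (at position 4)
Effective Tm = 40 − 1×4 = 40 − 4 = 36°C

36°C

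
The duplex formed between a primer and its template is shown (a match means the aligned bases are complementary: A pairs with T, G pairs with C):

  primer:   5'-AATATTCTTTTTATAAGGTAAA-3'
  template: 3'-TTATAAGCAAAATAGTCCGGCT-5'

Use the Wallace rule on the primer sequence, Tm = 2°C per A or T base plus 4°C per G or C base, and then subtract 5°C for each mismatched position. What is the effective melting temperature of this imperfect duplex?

Primer base counts: A=9, T=10, G=2, C=1 → A+T=19, G+C=3
Perfect-match Tm = 2(19) + 4(3) = 38 + 12 = 50°C
Mismatches (positions where the bases are not complementary): 5 (at positions 8, 15, 19, 20, 21)
Effective Tm = 50 − 5×5 = 50 − 25 = 25°C

25°C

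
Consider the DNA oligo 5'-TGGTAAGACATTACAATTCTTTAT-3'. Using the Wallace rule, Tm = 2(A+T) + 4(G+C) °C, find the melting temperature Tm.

Scanning the sequence gives T=10, A=8, G=3, C=3.
A+T = 18, G+C = 6
Tm = 2×18 + 4×6 = 60°C

60°C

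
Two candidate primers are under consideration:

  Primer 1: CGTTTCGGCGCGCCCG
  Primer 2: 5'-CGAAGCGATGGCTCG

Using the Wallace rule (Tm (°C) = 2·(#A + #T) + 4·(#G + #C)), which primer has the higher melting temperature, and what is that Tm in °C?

Primer 1: A+T=3, G+C=13 → Tm = 2(3)+4(13) = 58°C
Primer 2: A+T=5, G+C=10 → Tm = 2(5)+4(10) = 50°C
58°C vs 50°C → primer 1 is higher.

Primer 1, 58°C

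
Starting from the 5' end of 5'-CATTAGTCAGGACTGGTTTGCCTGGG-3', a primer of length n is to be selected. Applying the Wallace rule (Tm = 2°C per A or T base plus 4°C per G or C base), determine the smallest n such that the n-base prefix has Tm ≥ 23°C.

n = 9

First 8 bases: CATTAGTC → Tm = 22°C (< 23°C)
First 9 bases: CATTAGTCA → Tm = 24°C (≥ 23°C)
Each additional base adds 2°C (A/T) or 4°C (G/C), so Tm is non-decreasing in n; n = 9 is the first length to reach 23°C.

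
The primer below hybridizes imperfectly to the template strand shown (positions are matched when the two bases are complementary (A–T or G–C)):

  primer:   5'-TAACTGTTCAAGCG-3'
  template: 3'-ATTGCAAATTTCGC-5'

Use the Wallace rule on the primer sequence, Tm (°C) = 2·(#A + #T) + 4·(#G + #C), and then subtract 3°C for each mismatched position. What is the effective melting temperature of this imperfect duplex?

31°C

Primer base counts: A=4, T=4, G=3, C=3 → A+T=8, G+C=6
Perfect-match Tm = 2(8) + 4(6) = 16 + 24 = 40°C
Mismatches (positions where the bases are not complementary): 3 (at positions 5, 6, 9)
Effective Tm = 40 − 3×3 = 40 − 9 = 31°C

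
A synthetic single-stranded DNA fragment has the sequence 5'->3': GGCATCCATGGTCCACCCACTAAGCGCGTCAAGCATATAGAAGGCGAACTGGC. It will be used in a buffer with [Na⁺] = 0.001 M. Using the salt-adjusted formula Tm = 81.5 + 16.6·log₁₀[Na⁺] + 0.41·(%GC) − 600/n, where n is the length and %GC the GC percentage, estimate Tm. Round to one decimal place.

43.6°C

Length n = 53. Base counts: A=15, G=14, T=8, C=16
G+C = 30, so %GC = 30/53 × 100 = 56.604%
Salt term: 16.6 × (-3) = -49.8
GC term: 0.41 × 56.604 = 23.208; length term: −600/53 = −11.321
Tm = 81.5 + (-49.8) + 23.208 − 11.321 = 43.587 → 43.6°C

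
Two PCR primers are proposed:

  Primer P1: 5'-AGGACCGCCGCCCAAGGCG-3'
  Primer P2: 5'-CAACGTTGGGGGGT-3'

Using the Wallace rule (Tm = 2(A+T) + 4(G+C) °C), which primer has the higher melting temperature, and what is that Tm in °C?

Primer P1: A+T=4, G+C=15 → Tm = 2(4)+4(15) = 68°C
Primer P2: A+T=5, G+C=9 → Tm = 2(5)+4(9) = 46°C
68°C vs 46°C → primer P1 is higher.

Primer P1, 68°C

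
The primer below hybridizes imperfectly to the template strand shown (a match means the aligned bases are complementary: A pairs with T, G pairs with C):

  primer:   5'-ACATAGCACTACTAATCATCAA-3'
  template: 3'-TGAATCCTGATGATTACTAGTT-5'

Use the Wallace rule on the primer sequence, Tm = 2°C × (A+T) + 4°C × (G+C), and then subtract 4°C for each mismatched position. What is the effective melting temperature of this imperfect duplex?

46°C

Primer base counts: A=10, T=5, G=1, C=6 → A+T=15, G+C=7
Perfect-match Tm = 2(15) + 4(7) = 30 + 28 = 58°C
Mismatches (positions where the bases are not complementary): 3 (at positions 3, 7, 17)
Effective Tm = 58 − 3×4 = 58 − 12 = 46°C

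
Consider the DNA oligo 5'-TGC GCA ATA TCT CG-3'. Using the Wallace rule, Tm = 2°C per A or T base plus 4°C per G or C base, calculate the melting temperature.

Counting bases: C=4, T=4, A=3, G=3
AT pairs contribute 7, GC pairs contribute 7.
Tm = 2×7 + 4×7 = 42°C

42°C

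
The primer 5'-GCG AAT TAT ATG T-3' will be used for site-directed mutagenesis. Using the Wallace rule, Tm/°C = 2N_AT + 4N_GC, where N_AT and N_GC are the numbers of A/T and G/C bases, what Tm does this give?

Scanning the sequence gives G=3, T=5, C=1, A=4.
AT pairs contribute 9, GC pairs contribute 4.
Tm = 2(9) + 4(4) = 18 + 16 = 34°C

34°C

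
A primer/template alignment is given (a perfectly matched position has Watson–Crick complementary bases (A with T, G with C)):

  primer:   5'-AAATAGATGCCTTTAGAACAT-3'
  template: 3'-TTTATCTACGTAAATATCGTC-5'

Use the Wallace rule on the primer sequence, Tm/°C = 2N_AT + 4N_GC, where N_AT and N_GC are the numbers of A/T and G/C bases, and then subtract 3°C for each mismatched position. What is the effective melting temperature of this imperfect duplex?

Primer base counts: A=9, T=6, G=3, C=3 → A+T=15, G+C=6
Perfect-match Tm = 2(15) + 4(6) = 30 + 24 = 54°C
Mismatches (positions where the bases are not complementary): 4 (at positions 11, 16, 18, 21)
Effective Tm = 54 − 4×3 = 54 − 12 = 42°C

42°C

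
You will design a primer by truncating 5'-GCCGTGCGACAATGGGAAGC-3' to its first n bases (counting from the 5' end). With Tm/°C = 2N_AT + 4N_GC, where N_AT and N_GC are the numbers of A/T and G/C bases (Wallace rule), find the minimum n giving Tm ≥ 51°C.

First 15 bases: GCCGTGCGACAATGG → Tm = 50°C (< 51°C)
First 16 bases: GCCGTGCGACAATGGG → Tm = 54°C (≥ 51°C)
Since every base adds ≥2°C, Tm only increases with n, so the threshold is first crossed at n = 16.

n = 16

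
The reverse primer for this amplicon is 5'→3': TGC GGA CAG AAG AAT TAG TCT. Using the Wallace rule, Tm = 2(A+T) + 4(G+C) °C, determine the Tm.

Base counts: A=7, T=5, C=3, G=6
AT pairs contribute 12, GC pairs contribute 9.
Tm = 2(12) + 4(9) = 24 + 36 = 60°C

60°C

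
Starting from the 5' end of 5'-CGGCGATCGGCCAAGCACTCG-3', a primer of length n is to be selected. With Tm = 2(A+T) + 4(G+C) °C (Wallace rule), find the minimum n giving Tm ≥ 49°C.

First 14 bases: CGGCGATCGGCCAA → Tm = 48°C (< 49°C)
First 15 bases: CGGCGATCGGCCAAG → Tm = 52°C (≥ 49°C)
Since every base adds ≥2°C, Tm only increases with n, so the threshold is first crossed at n = 15.

n = 15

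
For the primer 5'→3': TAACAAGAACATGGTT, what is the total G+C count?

Counting bases: G=3, C=2, A=7, T=4
G+C = 3 + 2 = 5

5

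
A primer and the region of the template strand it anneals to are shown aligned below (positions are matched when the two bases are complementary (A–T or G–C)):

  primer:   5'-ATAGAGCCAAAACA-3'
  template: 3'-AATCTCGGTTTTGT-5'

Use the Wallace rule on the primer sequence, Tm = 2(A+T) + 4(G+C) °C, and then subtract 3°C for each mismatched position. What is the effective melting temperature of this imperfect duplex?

Primer base counts: A=8, T=1, G=2, C=3 → A+T=9, G+C=5
Perfect-match Tm = 2(9) + 4(5) = 18 + 20 = 38°C
Mismatches (positions where the bases are not complementary): 1 (at position 1)
Effective Tm = 38 − 1×3 = 38 − 3 = 35°C

35°C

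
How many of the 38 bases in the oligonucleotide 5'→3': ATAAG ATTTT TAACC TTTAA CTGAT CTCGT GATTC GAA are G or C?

11

Counting bases: G=5, C=6, T=15, A=12
G+C = 5 + 6 = 11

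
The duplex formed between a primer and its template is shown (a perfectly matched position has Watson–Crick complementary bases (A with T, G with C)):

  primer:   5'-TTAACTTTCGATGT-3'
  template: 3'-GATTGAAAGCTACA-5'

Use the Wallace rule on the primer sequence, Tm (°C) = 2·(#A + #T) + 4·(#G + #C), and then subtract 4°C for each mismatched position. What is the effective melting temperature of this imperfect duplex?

Primer base counts: A=3, T=7, G=2, C=2 → A+T=10, G+C=4
Perfect-match Tm = 2(10) + 4(4) = 20 + 16 = 36°C
Mismatches (positions where the bases are not complementary): 1 (at position 1)
Effective Tm = 36 − 1×4 = 36 − 4 = 32°C

32°C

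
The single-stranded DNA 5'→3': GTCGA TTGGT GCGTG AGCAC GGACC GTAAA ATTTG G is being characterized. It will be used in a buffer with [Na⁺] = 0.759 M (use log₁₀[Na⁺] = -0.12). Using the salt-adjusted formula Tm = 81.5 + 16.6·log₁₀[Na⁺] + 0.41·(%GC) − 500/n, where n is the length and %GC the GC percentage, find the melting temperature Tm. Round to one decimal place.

87.3°C

Length n = 36. Scanning the sequence gives G=13, A=8, T=9, C=6.
G+C = 19, so %GC = 19/36 × 100 = 52.778%
Salt term: 16.6 × (-0.12) = -1.992
GC term: 0.41 × 52.778 = 21.639; length term: −500/36 = −13.889
Tm = 81.5 + (-1.992) + 21.639 − 13.889 = 87.258 → 87.3°C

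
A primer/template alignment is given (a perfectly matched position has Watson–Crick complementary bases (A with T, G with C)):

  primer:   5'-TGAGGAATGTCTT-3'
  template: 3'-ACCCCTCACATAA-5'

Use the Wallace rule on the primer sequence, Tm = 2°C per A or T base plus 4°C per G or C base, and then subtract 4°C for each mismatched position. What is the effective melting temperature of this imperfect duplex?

24°C

Primer base counts: A=3, T=5, G=4, C=1 → A+T=8, G+C=5
Perfect-match Tm = 2(8) + 4(5) = 16 + 20 = 36°C
Mismatches (positions where the bases are not complementary): 3 (at positions 3, 7, 11)
Effective Tm = 36 − 3×4 = 36 − 12 = 24°C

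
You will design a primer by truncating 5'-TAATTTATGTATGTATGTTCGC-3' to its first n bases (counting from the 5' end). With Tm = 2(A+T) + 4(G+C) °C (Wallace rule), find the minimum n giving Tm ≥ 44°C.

First 18 bases: TAATTTATGTATGTATGT → Tm = 42°C (< 44°C)
First 19 bases: TAATTTATGTATGTATGTT → Tm = 44°C (≥ 44°C)
Each additional base adds 2°C (A/T) or 4°C (G/C), so Tm is non-decreasing in n; n = 19 is the first length to reach 44°C.

n = 19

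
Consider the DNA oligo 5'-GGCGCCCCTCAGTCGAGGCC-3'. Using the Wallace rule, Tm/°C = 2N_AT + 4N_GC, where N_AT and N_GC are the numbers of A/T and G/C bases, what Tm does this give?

Scanning the sequence gives A=2, T=2, G=7, C=9.
So N_AT = 4 and N_GC = 16.
Tm = 4·16 + 2·4 = 64 + 8 = 72°C

72°C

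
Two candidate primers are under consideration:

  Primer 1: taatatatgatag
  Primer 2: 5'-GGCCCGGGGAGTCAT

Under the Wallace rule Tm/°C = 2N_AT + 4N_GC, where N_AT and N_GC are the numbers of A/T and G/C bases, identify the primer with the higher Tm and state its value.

Primer 1: A+T=11, G+C=2 → Tm = 2(11)+4(2) = 30°C
Primer 2: A+T=4, G+C=11 → Tm = 2(4)+4(11) = 52°C
30°C vs 52°C → primer 2 is higher.

Primer 2, 52°C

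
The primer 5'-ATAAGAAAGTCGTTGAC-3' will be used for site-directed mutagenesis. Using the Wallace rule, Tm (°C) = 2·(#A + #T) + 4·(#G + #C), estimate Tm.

Counting bases: T=4, C=2, A=7, G=4
AT pairs contribute 11, GC pairs contribute 6.
Tm = 4·6 + 2·11 = 24 + 22 = 46°C

46°C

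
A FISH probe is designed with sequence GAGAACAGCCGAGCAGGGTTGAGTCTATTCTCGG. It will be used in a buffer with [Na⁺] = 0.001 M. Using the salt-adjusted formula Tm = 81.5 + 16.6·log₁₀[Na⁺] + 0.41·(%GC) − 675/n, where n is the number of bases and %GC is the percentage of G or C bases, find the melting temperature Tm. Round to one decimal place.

Length n = 34. C=7, A=8, T=7, G=12
G+C = 19, so %GC = 19/34 × 100 = 55.882%
Salt term: 16.6 × (-3) = -49.8
GC term: 0.41 × 55.882 = 22.912; length term: −675/34 = −19.853
Tm = 81.5 + (-49.8) + 22.912 − 19.853 = 34.759 → 34.8°C

34.8°C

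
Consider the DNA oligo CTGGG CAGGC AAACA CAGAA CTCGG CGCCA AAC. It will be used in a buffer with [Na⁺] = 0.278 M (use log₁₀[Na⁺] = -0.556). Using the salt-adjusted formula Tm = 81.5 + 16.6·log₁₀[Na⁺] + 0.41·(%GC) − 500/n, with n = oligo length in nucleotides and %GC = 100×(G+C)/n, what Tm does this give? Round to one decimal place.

Length n = 33. Scanning the sequence gives T=2, C=11, G=9, A=11.
G+C = 20, so %GC = 20/33 × 100 = 60.606%
Salt term: 16.6 × (-0.556) = -9.23
GC term: 0.41 × 60.606 = 24.848; length term: −500/33 = −15.152
Tm = 81.5 + (-9.23) + 24.848 − 15.152 = 81.966 → 82.0°C

82.0°C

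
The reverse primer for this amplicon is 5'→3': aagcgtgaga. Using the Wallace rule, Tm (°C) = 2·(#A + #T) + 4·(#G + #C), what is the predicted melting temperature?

Counting bases: A=4, G=4, T=1, C=1
AT pairs contribute 5, GC pairs contribute 5.
Tm = 2×5 + 4×5 = 30°C

30°C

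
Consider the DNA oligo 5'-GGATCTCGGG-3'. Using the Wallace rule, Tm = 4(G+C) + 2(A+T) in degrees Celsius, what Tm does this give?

34°C

Scanning the sequence gives T=2, C=2, G=5, A=1.
A+T = 3, G+C = 7
Tm = 2(3) + 4(7) = 6 + 28 = 34°C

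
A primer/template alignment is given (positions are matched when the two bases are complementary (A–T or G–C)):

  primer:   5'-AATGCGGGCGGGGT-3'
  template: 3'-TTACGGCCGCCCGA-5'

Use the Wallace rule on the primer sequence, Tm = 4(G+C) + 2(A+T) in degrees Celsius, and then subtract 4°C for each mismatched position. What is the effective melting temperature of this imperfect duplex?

Primer base counts: A=2, T=2, G=8, C=2 → A+T=4, G+C=10
Perfect-match Tm = 2(4) + 4(10) = 8 + 40 = 48°C
Mismatches (positions where the bases are not complementary): 2 (at positions 6, 13)
Effective Tm = 48 − 2×4 = 48 − 8 = 40°C

40°C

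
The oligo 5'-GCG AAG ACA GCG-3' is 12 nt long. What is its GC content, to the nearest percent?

67%

Counting bases: C=3, A=4, T=0, G=5
G+C = 5 + 3 = 8 out of 12 bases
%GC = 8/12 × 100 = 66.67% ≈ 67%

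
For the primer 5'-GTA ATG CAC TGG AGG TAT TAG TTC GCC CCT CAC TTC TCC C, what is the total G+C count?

21

Counting bases: G=8, T=12, C=13, A=7
Total G or C: 8 + 13 = 21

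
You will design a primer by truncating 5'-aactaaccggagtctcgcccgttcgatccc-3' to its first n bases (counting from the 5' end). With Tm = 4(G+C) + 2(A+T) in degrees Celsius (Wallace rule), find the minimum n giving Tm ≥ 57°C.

First 18 bases: AACTAACCGGAGTCTCGC → Tm = 56°C (< 57°C)
First 19 bases: AACTAACCGGAGTCTCGCC → Tm = 60°C (≥ 57°C)
Since every base adds ≥2°C, Tm only increases with n, so the threshold is first crossed at n = 19.

n = 19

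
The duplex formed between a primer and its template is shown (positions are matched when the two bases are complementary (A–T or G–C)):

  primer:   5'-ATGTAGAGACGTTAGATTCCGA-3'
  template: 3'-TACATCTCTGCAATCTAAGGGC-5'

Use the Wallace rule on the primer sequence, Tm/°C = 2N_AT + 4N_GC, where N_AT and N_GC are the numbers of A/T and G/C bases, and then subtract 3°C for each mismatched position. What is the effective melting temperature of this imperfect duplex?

56°C

Primer base counts: A=7, T=6, G=6, C=3 → A+T=13, G+C=9
Perfect-match Tm = 2(13) + 4(9) = 26 + 36 = 62°C
Mismatches (positions where the bases are not complementary): 2 (at positions 21, 22)
Effective Tm = 62 − 2×3 = 62 − 6 = 56°C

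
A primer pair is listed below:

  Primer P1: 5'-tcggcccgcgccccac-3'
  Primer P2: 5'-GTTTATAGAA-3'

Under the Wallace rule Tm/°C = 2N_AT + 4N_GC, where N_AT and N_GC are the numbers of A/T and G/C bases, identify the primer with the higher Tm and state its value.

Primer P1: A+T=2, G+C=14 → Tm = 2(2)+4(14) = 60°C
Primer P2: A+T=8, G+C=2 → Tm = 2(8)+4(2) = 24°C
60°C vs 24°C → primer P1 is higher.

Primer P1, 60°C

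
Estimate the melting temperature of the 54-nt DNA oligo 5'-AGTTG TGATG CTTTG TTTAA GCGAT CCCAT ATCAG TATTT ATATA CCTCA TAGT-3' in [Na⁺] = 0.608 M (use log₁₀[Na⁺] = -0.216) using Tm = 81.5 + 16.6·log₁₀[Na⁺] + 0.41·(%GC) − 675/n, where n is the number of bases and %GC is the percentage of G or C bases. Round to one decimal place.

Length n = 54. G=9, C=9, T=22, A=14
G+C = 18, so %GC = 18/54 × 100 = 33.333%
Salt term: 16.6 × (-0.216) = -3.586
GC term: 0.41 × 33.333 = 13.667; length term: −675/54 = −12.5
Tm = 81.5 + (-3.586) + 13.667 − 12.5 = 79.081 → 79.1°C

79.1°C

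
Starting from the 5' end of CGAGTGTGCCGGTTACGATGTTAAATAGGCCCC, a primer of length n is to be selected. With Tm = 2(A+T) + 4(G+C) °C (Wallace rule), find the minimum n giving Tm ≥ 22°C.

First 6 bases: CGAGTG → Tm = 20°C (< 22°C)
First 7 bases: CGAGTGT → Tm = 22°C (≥ 22°C)
Since every base adds ≥2°C, Tm only increases with n, so the threshold is first crossed at n = 7.

n = 7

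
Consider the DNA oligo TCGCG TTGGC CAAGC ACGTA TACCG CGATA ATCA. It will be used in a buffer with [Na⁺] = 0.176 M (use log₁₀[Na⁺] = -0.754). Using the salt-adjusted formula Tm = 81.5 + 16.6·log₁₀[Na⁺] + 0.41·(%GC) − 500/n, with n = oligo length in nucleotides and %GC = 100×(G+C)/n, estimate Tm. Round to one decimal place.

76.0°C

Length n = 34. Counting bases: T=7, A=9, C=10, G=8
G+C = 18, so %GC = 18/34 × 100 = 52.941%
Salt term: 16.6 × (-0.754) = -12.516
GC term: 0.41 × 52.941 = 21.706; length term: −500/34 = −14.706
Tm = 81.5 + (-12.516) + 21.706 − 14.706 = 75.984 → 76.0°C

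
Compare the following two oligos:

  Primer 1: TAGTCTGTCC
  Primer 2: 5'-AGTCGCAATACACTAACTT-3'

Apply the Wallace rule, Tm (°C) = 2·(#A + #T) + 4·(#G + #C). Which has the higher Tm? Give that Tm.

Primer 2, 52°C

Primer 1: A+T=5, G+C=5 → Tm = 2(5)+4(5) = 30°C
Primer 2: A+T=12, G+C=7 → Tm = 2(12)+4(7) = 52°C
30°C vs 52°C → primer 2 is higher.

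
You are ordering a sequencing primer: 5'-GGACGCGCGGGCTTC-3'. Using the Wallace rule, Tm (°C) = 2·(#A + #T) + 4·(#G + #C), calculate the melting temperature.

Counting bases: G=7, C=5, A=1, T=2
So N_AT = 3 and N_GC = 12.
Tm = 2×3 + 4×12 = 54°C

54°C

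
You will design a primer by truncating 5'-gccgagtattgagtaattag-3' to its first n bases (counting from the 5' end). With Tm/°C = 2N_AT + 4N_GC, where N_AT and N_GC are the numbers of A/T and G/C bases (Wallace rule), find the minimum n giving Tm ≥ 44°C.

First 14 bases: GCCGAGTATTGAGT → Tm = 42°C (< 44°C)
First 15 bases: GCCGAGTATTGAGTA → Tm = 44°C (≥ 44°C)
Each additional base adds 2°C (A/T) or 4°C (G/C), so Tm is non-decreasing in n; n = 15 is the first length to reach 44°C.

n = 15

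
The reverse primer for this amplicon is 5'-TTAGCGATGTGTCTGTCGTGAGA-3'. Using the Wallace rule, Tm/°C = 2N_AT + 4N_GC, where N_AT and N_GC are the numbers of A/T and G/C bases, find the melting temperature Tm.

68°C

Scanning the sequence gives G=8, A=4, C=3, T=8.
So N_AT = 12 and N_GC = 11.
Tm = 2×12 + 4×11 = 68°C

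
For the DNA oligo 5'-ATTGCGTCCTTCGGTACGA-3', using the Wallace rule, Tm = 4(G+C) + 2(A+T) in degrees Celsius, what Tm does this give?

Scanning the sequence gives G=5, C=5, A=3, T=6.
So N_AT = 9 and N_GC = 10.
Tm = 4·10 + 2·9 = 40 + 18 = 58°C

58°C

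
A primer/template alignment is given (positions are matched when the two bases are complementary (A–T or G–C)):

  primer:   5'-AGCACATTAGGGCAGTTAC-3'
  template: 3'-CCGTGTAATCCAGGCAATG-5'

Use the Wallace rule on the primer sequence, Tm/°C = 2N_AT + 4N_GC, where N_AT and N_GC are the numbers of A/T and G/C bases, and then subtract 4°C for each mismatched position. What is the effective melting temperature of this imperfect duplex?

44°C

Primer base counts: A=6, T=4, G=5, C=4 → A+T=10, G+C=9
Perfect-match Tm = 2(10) + 4(9) = 20 + 36 = 56°C
Mismatches (positions where the bases are not complementary): 3 (at positions 1, 12, 14)
Effective Tm = 56 − 3×4 = 56 − 12 = 44°C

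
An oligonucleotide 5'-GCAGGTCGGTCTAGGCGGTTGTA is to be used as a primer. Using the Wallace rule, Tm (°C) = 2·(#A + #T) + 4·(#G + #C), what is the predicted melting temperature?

74°C

A=3, G=10, T=6, C=4
So N_AT = 9 and N_GC = 14.
Tm = 2(9) + 4(14) = 18 + 56 = 74°C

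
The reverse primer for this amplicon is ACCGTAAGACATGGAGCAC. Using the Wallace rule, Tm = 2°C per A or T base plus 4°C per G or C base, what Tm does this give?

A=7, G=5, C=5, T=2
A+T = 9, G+C = 10
Tm = 2×9 + 4×10 = 58°C

58°C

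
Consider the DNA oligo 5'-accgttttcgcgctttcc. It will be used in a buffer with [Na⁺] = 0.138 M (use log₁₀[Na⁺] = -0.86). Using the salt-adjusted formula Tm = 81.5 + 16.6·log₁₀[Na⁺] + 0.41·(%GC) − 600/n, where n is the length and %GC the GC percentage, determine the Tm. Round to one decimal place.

Length n = 18. Base counts: G=3, A=1, T=7, C=7
G+C = 10, so %GC = 10/18 × 100 = 55.556%
Salt term: 16.6 × (-0.86) = -14.276
GC term: 0.41 × 55.556 = 22.778; length term: −600/18 = −33.333
Tm = 81.5 + (-14.276) + 22.778 − 33.333 = 56.669 → 56.7°C

56.7°C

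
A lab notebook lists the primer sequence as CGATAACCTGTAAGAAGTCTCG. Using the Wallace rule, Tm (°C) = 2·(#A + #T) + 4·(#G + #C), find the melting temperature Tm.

Base counts: C=5, A=7, T=5, G=5
So N_AT = 12 and N_GC = 10.
Tm = 4·10 + 2·12 = 40 + 24 = 64°C

64°C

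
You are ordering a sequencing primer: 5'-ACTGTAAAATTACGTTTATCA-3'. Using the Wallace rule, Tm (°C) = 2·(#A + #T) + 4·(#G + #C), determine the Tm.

52°C

Counting bases: A=8, G=2, C=3, T=8
AT pairs contribute 16, GC pairs contribute 5.
Tm = 2(16) + 4(5) = 32 + 20 = 52°C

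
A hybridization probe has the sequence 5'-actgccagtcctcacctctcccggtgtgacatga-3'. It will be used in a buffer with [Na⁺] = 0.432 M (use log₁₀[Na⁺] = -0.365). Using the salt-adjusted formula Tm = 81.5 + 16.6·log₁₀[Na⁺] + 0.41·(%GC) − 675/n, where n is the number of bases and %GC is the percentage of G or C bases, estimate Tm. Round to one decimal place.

79.7°C

Length n = 34. C=13, G=7, T=8, A=6
G+C = 20, so %GC = 20/34 × 100 = 58.824%
Salt term: 16.6 × (-0.365) = -6.059
GC term: 0.41 × 58.824 = 24.118; length term: −675/34 = −19.853
Tm = 81.5 + (-6.059) + 24.118 − 19.853 = 79.706 → 79.7°C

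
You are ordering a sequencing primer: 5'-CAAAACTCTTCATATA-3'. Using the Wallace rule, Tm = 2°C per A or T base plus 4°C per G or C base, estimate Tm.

Scanning the sequence gives G=0, T=5, C=4, A=7.
So N_AT = 12 and N_GC = 4.
Tm = 2×12 + 4×4 = 40°C

40°C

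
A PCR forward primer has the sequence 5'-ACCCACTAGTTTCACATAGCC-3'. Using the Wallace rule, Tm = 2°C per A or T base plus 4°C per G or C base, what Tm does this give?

Counting bases: G=2, A=6, T=5, C=8
So N_AT = 11 and N_GC = 10.
Tm = 2×11 + 4×10 = 62°C

62°C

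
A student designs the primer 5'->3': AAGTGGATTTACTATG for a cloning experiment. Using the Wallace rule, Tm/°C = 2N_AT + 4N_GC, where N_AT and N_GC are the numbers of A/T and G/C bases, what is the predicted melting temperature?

Counting bases: T=6, G=4, C=1, A=5
A+T = 11, G+C = 5
Tm = 2×11 + 4×5 = 42°C

42°C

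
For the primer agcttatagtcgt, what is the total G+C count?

Base counts: G=3, A=3, C=2, T=5
G+C = 3 + 2 = 5

5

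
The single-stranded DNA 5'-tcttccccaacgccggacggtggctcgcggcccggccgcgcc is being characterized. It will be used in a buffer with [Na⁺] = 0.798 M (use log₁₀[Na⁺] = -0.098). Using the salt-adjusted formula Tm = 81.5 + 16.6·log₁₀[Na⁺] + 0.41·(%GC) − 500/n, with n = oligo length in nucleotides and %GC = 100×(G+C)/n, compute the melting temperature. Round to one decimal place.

Length n = 42. Scanning the sequence gives G=14, T=5, A=3, C=20.
G+C = 34, so %GC = 34/42 × 100 = 80.952%
Salt term: 16.6 × (-0.098) = -1.627
GC term: 0.41 × 80.952 = 33.19; length term: −500/42 = −11.905
Tm = 81.5 + (-1.627) + 33.19 − 11.905 = 101.158 → 101.2°C

101.2°C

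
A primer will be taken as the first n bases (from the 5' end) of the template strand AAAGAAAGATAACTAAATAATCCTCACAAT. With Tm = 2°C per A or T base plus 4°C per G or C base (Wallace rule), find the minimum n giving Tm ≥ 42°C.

First 17 bases: AAAGAAAGATAACTAAA → Tm = 40°C (< 42°C)
First 18 bases: AAAGAAAGATAACTAAAT → Tm = 42°C (≥ 42°C)
Each additional base adds 2°C (A/T) or 4°C (G/C), so Tm is non-decreasing in n; n = 18 is the first length to reach 42°C.

n = 18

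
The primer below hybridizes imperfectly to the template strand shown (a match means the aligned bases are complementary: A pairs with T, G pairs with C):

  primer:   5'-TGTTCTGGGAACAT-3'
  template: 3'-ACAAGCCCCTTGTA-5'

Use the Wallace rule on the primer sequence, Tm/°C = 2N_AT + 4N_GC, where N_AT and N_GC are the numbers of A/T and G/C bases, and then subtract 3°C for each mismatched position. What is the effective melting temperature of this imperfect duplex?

37°C

Primer base counts: A=3, T=5, G=4, C=2 → A+T=8, G+C=6
Perfect-match Tm = 2(8) + 4(6) = 16 + 24 = 40°C
Mismatches (positions where the bases are not complementary): 1 (at position 6)
Effective Tm = 40 − 1×3 = 40 − 3 = 37°C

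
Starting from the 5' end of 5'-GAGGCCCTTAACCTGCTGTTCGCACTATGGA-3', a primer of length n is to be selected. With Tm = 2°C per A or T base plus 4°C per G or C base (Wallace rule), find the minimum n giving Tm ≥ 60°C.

n = 19

First 18 bases: GAGGCCCTTAACCTGCTG → Tm = 58°C (< 60°C)
First 19 bases: GAGGCCCTTAACCTGCTGT → Tm = 60°C (≥ 60°C)
Each additional base adds 2°C (A/T) or 4°C (G/C), so Tm is non-decreasing in n; n = 19 is the first length to reach 60°C.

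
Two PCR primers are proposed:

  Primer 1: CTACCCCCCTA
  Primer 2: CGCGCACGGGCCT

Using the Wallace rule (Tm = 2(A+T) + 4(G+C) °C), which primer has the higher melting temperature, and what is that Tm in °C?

Primer 1: A+T=4, G+C=7 → Tm = 2(4)+4(7) = 36°C
Primer 2: A+T=2, G+C=11 → Tm = 2(2)+4(11) = 48°C
36°C vs 48°C → primer 2 is higher.

Primer 2, 48°C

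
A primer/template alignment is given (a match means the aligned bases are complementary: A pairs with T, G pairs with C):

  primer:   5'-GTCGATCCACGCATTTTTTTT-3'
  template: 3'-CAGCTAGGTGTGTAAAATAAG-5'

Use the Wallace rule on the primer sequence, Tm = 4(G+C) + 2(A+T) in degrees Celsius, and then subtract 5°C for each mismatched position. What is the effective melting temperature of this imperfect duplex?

Primer base counts: A=3, T=10, G=3, C=5 → A+T=13, G+C=8
Perfect-match Tm = 2(13) + 4(8) = 26 + 32 = 58°C
Mismatches (positions where the bases are not complementary): 3 (at positions 11, 18, 21)
Effective Tm = 58 − 3×5 = 58 − 15 = 43°C

43°C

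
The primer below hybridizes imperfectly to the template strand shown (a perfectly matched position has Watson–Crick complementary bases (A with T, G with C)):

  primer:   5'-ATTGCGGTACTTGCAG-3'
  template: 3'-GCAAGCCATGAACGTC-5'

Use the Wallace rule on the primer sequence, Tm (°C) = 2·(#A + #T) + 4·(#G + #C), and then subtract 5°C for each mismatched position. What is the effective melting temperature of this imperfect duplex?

33°C

Primer base counts: A=3, T=5, G=5, C=3 → A+T=8, G+C=8
Perfect-match Tm = 2(8) + 4(8) = 16 + 32 = 48°C
Mismatches (positions where the bases are not complementary): 3 (at positions 1, 2, 4)
Effective Tm = 48 − 3×5 = 48 − 15 = 33°C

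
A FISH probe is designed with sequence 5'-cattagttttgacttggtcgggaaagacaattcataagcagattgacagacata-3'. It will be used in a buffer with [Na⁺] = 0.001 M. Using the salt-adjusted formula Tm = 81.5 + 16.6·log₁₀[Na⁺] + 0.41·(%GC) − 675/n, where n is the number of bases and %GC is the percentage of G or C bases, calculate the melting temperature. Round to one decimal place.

34.4°C

Length n = 54. Base counts: T=15, G=12, C=8, A=19
G+C = 20, so %GC = 20/54 × 100 = 37.037%
Salt term: 16.6 × (-3) = -49.8
GC term: 0.41 × 37.037 = 15.185; length term: −675/54 = −12.5
Tm = 81.5 + (-49.8) + 15.185 − 12.5 = 34.385 → 34.4°C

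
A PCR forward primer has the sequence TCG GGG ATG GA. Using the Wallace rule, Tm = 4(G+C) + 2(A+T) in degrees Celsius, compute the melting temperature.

36°C

Counting bases: T=2, C=1, G=6, A=2
AT pairs contribute 4, GC pairs contribute 7.
Tm = 2×4 + 4×7 = 36°C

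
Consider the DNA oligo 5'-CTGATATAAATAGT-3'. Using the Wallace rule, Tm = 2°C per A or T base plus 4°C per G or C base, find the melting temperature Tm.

34°C

A=6, C=1, T=5, G=2
AT pairs contribute 11, GC pairs contribute 3.
Tm = 2(11) + 4(3) = 22 + 12 = 34°C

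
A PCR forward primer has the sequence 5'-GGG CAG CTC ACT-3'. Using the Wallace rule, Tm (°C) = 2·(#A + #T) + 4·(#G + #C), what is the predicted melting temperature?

40°C

Counting bases: T=2, C=4, G=4, A=2
A+T = 4, G+C = 8
Tm = 4·8 + 2·4 = 32 + 8 = 40°C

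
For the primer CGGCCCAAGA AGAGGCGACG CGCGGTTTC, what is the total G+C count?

A=6, T=3, C=9, G=11
Total G or C: 11 + 9 = 20

20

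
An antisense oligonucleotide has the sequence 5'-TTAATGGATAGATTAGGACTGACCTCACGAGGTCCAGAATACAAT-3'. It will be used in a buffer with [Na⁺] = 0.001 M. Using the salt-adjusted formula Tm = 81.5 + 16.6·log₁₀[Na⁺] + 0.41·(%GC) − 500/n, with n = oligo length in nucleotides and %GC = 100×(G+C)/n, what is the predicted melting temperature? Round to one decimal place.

37.0°C

Length n = 45. Scanning the sequence gives A=16, C=8, T=11, G=10.
G+C = 18, so %GC = 18/45 × 100 = 40%
Salt term: 16.6 × (-3) = -49.8
GC term: 0.41 × 40 = 16.4; length term: −500/45 = −11.111
Tm = 81.5 + (-49.8) + 16.4 − 11.111 = 36.989 → 37.0°C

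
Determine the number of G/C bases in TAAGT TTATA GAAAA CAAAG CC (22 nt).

Counting bases: C=3, G=3, A=11, T=5
G+C = 3 + 3 = 6

6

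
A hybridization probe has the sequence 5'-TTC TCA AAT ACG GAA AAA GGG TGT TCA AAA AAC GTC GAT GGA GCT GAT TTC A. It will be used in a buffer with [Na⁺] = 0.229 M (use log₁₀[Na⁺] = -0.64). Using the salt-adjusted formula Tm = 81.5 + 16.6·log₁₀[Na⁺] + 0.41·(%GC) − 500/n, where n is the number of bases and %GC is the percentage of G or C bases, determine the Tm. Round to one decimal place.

Length n = 52. G=12, C=8, T=13, A=19
G+C = 20, so %GC = 20/52 × 100 = 38.462%
Salt term: 16.6 × (-0.64) = -10.624
GC term: 0.41 × 38.462 = 15.769; length term: −500/52 = −9.615
Tm = 81.5 + (-10.624) + 15.769 − 9.615 = 77.03 → 77.0°C

77.0°C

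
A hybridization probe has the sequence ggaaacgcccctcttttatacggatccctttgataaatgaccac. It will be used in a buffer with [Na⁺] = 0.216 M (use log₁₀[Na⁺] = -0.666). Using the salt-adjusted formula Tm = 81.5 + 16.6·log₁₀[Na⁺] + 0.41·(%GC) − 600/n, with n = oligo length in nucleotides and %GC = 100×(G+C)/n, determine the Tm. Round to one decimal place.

75.4°C

Length n = 44. Scanning the sequence gives G=7, C=13, A=12, T=12.
G+C = 20, so %GC = 20/44 × 100 = 45.455%
Salt term: 16.6 × (-0.666) = -11.056
GC term: 0.41 × 45.455 = 18.637; length term: −600/44 = −13.636
Tm = 81.5 + (-11.056) + 18.637 − 13.636 = 75.445 → 75.4°C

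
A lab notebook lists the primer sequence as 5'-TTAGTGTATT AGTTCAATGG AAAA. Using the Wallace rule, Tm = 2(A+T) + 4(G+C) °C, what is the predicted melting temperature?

Base counts: G=5, T=9, A=9, C=1
So N_AT = 18 and N_GC = 6.
Tm = 2×18 + 4×6 = 60°C

60°C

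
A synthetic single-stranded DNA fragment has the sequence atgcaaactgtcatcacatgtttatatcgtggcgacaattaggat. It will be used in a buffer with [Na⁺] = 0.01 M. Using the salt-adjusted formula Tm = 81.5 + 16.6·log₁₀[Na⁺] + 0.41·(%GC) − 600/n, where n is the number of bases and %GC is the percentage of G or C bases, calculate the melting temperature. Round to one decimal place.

Length n = 45. Counting bases: T=14, G=9, C=8, A=14
G+C = 17, so %GC = 17/45 × 100 = 37.778%
Salt term: 16.6 × (-2) = -33.2
GC term: 0.41 × 37.778 = 15.489; length term: −600/45 = −13.333
Tm = 81.5 + (-33.2) + 15.489 − 13.333 = 50.456 → 50.5°C

50.5°C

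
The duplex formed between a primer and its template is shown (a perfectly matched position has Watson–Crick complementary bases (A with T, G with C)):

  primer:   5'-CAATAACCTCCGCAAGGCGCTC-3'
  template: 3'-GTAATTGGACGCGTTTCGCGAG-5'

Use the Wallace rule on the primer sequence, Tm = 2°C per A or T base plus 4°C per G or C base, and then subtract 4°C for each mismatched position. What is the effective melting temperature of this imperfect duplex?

Primer base counts: A=6, T=3, G=4, C=9 → A+T=9, G+C=13
Perfect-match Tm = 2(9) + 4(13) = 18 + 52 = 70°C
Mismatches (positions where the bases are not complementary): 3 (at positions 3, 10, 16)
Effective Tm = 70 − 3×4 = 70 − 12 = 58°C

58°C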